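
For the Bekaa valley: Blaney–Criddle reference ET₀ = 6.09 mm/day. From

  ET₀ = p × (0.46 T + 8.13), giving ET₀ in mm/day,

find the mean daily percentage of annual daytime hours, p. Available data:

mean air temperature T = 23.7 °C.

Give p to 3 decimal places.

p = ET₀ / (0.46 T + 8.13) = 6.09 / (0.46 × 23.7 + 8.13) = 6.09 / 19.032 = 0.3200

0.320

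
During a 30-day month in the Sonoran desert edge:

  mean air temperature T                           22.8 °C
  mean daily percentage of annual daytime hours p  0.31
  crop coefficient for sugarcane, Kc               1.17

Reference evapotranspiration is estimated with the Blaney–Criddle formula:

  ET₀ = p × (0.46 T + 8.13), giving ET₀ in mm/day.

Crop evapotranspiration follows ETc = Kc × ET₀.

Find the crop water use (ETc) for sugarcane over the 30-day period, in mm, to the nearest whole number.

ET₀ = 0.31 × (0.46 × 22.8 + 8.13) = 0.31 × 18.618 = 5.7716 mm/d
ETc = Kc × ET₀ = 1.17 × 5.7716 = 6.7528 mm/d
Over 30 days: 6.7528 × 30 = 202.584 mm

203 mm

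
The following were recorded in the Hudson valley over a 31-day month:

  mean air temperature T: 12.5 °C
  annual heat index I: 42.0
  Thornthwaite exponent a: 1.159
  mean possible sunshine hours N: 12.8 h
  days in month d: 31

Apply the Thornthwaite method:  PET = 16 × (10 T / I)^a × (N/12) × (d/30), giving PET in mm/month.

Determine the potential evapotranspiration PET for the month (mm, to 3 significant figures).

62.4 mm

10T/I = 10 × 12.5 / 42.0 = 2.9762
(10T/I)^a = 2.9762^1.159 = 3.5398
Uncorrected PET = 16 × 3.5398 = 56.637 mm
Correction = (N/12)(d/30) = (12.8/12)(31/30) = 1.1022
PET = 56.637 × 1.1022 = 62.425 mm/month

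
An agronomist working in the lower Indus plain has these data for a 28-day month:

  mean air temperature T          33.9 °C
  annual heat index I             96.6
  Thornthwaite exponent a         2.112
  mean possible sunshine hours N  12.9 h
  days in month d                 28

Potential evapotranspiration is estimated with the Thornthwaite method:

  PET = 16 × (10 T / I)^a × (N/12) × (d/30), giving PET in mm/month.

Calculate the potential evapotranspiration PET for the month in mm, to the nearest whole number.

228 mm

10T/I = 10 × 33.9 / 96.6 = 3.5093
(10T/I)^a = 3.5093^2.112 = 14.1744
Uncorrected PET = 16 × 14.1744 = 226.790 mm
Correction = (N/12)(d/30) = (12.9/12)(28/30) = 1.0033
PET = 226.790 × 1.0033 = 227.538 mm/month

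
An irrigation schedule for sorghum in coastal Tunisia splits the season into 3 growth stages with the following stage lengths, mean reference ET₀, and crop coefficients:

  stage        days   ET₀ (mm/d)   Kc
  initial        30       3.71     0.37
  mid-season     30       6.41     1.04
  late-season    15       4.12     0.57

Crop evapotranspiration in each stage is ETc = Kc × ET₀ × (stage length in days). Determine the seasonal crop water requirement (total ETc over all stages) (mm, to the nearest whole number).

initial: 0.37 × 3.71 × 30 = 41.18 mm
mid-season: 1.04 × 6.41 × 30 = 199.99 mm
late-season: 0.57 × 4.12 × 15 = 35.23 mm
Seasonal total = 276.40 mm

276 mm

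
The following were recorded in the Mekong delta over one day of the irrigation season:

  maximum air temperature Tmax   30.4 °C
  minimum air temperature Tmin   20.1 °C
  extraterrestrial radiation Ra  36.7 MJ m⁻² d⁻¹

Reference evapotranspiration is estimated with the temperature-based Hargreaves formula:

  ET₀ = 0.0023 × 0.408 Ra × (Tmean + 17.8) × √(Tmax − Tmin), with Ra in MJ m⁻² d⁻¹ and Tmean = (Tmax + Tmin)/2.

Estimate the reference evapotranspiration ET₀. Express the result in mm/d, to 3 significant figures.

4.76 mm/d

Tmean = (30.4 + 20.1)/2 = 25.25 °C
0.408 Ra = 0.408 × 36.7 = 14.9736 mm/d equivalent
ET₀ = 0.0023 × 14.9736 × (25.25 + 17.8) × √10.3 = 0.0023 × 14.9736 × 43.05 × 3.2094 = 4.7583 mm/d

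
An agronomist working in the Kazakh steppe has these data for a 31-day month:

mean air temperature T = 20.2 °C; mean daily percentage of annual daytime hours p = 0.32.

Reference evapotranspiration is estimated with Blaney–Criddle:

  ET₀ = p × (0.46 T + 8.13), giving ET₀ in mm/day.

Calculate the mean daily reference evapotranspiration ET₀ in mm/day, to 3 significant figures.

ET₀ = 0.32 × (0.46 × 20.2 + 8.13) = 0.32 × 17.422 = 5.5750 mm/d

5.58 mm/day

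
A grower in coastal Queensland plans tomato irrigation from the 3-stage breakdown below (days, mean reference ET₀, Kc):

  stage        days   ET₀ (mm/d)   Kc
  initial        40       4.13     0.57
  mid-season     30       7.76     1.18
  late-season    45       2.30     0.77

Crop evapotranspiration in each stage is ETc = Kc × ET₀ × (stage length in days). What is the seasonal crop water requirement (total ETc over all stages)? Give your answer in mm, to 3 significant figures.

449 mm

initial: 0.57 × 4.13 × 40 = 94.16 mm
mid-season: 1.18 × 7.76 × 30 = 274.70 mm
late-season: 0.77 × 2.30 × 45 = 79.70 mm
Seasonal total = 448.56 mm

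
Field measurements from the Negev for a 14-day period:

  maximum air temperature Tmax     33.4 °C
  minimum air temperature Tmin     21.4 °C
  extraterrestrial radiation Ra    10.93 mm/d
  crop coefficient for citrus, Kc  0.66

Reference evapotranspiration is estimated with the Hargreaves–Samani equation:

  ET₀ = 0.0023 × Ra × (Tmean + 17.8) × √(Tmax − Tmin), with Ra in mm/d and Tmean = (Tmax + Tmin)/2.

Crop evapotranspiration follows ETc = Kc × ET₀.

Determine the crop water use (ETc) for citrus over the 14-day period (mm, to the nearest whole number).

Tmean = (33.4 + 21.4)/2 = 27.40 °C
ET₀ = 0.0023 × 10.93 × (27.40 + 17.8) × √12.0 = 0.0023 × 10.93 × 45.20 × 3.4641 = 3.9362 mm/d
ETc = Kc × ET₀ = 0.66 × 3.9362 = 2.5979 mm/d
Over 14 days: 2.5979 × 14 = 36.371 mm

36 mm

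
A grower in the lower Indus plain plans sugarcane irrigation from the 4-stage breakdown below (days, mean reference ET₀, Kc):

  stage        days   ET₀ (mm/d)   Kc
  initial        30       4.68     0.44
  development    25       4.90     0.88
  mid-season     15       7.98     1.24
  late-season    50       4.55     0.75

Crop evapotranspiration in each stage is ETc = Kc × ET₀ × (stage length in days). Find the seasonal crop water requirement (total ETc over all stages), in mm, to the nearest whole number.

initial: 0.44 × 4.68 × 30 = 61.78 mm
development: 0.88 × 4.90 × 25 = 107.80 mm
mid-season: 1.24 × 7.98 × 15 = 148.43 mm
late-season: 0.75 × 4.55 × 50 = 170.63 mm
Seasonal total = 488.64 mm

489 mm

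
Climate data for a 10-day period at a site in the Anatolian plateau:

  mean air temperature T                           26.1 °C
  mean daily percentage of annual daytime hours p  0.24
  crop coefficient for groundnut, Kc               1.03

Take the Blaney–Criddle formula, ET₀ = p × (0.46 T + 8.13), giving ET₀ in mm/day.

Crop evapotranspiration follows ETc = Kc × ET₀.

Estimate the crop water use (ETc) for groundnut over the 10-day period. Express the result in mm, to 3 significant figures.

ET₀ = 0.24 × (0.46 × 26.1 + 8.13) = 0.24 × 20.136 = 4.8326 mm/d
ETc = Kc × ET₀ = 1.03 × 4.8326 = 4.9776 mm/d
Over 10 days: 4.9776 × 10 = 49.776 mm

49.8 mm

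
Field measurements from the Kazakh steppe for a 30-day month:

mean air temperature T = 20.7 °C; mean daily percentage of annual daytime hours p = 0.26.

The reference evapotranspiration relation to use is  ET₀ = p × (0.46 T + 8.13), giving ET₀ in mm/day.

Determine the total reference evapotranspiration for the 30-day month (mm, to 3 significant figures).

ET₀ = 0.26 × (0.46 × 20.7 + 8.13) = 0.26 × 17.652 = 4.5895 mm/d
Monthly total = 4.5895 × 30 = 137.685 mm

138 mm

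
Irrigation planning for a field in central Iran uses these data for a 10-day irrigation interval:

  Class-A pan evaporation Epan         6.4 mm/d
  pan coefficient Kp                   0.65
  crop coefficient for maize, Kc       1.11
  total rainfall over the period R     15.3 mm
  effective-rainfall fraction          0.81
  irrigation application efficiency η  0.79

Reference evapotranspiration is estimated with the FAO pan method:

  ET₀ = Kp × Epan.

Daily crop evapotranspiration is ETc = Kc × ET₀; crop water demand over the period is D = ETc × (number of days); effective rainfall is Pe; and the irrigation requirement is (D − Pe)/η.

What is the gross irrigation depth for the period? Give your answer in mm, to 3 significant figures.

ET₀ = 0.65 × 6.4 = 4.1600 mm/d
ETc = Kc × ET₀ = 1.11 × 4.1600 = 4.6176 mm/d
Crop demand D = ETc × 10 d = 4.6176 × 10 = 46.176 mm
Pe = 0.81 × 15.3 = 12.393 mm
D − Pe = 46.176 − 12.393 = 33.783 mm
Gross irrigation = 33.783 / 0.79 = 42.763 mm

42.8 mm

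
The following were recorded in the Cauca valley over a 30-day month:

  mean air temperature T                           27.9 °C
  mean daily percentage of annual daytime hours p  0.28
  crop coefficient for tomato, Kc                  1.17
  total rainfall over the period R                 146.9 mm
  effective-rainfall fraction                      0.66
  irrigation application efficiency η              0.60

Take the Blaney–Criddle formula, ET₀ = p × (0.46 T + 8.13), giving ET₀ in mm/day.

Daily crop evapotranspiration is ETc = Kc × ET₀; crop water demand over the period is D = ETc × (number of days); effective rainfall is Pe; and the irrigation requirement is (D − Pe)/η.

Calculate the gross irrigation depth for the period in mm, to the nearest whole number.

182 mm

ET₀ = 0.28 × (0.46 × 27.9 + 8.13) = 0.28 × 20.964 = 5.8699 mm/d
ETc = Kc × ET₀ = 1.17 × 5.8699 = 6.8678 mm/d
Crop demand D = ETc × 30 d = 6.8678 × 30 = 206.034 mm
Pe = 0.66 × 146.9 = 96.954 mm
D − Pe = 206.034 − 96.954 = 109.080 mm
Gross irrigation = 109.080 / 0.60 = 181.800 mm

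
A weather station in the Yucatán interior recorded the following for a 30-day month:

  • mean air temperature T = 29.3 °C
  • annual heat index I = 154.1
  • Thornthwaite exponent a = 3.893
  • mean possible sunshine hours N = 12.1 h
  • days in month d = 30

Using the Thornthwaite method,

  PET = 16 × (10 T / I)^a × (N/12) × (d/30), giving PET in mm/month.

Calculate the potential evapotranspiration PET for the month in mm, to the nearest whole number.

197 mm

10T/I = 10 × 29.3 / 154.1 = 1.9014
(10T/I)^a = 1.9014^3.893 = 12.2021
Uncorrected PET = 16 × 12.2021 = 195.234 mm
Correction = (N/12)(d/30) = (12.1/12)(30/30) = 1.0083
PET = 195.234 × 1.0083 = 196.854 mm/month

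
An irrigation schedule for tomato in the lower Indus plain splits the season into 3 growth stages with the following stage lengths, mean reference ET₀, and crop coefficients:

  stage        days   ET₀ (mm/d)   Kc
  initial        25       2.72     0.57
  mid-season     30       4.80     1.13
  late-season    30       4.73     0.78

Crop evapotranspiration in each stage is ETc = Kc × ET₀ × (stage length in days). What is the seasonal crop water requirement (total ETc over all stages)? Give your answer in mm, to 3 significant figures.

initial: 0.57 × 2.72 × 25 = 38.76 mm
mid-season: 1.13 × 4.80 × 30 = 162.72 mm
late-season: 0.78 × 4.73 × 30 = 110.68 mm
Seasonal total = 312.16 mm

312 mm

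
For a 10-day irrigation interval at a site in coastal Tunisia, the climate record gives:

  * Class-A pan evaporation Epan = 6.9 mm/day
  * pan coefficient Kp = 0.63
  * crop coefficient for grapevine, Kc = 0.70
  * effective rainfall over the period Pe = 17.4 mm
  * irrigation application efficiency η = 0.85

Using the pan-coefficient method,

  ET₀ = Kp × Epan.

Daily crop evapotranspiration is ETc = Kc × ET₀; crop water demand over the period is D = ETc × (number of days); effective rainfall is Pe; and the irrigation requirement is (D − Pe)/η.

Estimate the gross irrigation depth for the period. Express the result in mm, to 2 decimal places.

15.33 mm

ET₀ = 0.63 × 6.9 = 4.3470 mm/d
ETc = Kc × ET₀ = 0.70 × 4.3470 = 3.0429 mm/d
Crop demand D = ETc × 10 d = 3.0429 × 10 = 30.429 mm
D − Pe = 30.429 − 17.4 = 13.029 mm
Gross irrigation = 13.029 / 0.85 = 15.328 mm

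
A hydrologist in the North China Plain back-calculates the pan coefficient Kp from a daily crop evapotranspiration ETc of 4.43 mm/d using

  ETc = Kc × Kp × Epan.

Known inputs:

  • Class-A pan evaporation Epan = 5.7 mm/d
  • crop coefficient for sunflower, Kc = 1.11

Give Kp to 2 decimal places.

ETc = Kc × Kp × Epan  ⇒  Kp = ETc / (Kc × Epan)
Kp = 4.43 / (1.11 × 5.7) = 4.43 / 6.327 = 0.7002

0.70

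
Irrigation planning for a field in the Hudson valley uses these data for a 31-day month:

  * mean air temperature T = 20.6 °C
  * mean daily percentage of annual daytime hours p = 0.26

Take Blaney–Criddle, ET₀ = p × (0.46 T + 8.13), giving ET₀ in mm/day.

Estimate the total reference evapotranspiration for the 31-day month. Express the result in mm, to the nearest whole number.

142 mm

ET₀ = 0.26 × (0.46 × 20.6 + 8.13) = 0.26 × 17.606 = 4.5776 mm/d
Monthly total = 4.5776 × 31 = 141.906 mm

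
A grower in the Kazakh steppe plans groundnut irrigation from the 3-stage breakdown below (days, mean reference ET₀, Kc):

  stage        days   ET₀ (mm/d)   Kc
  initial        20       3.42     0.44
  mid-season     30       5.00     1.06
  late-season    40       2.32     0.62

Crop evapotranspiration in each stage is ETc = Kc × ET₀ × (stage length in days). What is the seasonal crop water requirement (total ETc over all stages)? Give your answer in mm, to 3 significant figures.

initial: 0.44 × 3.42 × 20 = 30.10 mm
mid-season: 1.06 × 5.00 × 30 = 159.00 mm
late-season: 0.62 × 2.32 × 40 = 57.54 mm
Seasonal total = 246.64 mm

247 mm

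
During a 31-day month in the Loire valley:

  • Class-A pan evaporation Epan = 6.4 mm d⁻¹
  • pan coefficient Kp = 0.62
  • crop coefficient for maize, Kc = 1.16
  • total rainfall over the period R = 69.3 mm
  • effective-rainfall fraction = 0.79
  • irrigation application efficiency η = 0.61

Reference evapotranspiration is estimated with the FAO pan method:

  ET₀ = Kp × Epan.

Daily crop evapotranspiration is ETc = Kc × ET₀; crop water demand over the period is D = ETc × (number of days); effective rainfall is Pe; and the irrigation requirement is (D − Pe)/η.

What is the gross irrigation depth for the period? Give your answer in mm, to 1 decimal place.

144.2 mm

ET₀ = 0.62 × 6.4 = 3.9680 mm/d
ETc = Kc × ET₀ = 1.16 × 3.9680 = 4.6029 mm/d
Crop demand D = ETc × 31 d = 4.6029 × 31 = 142.690 mm
Pe = 0.79 × 69.3 = 54.747 mm
D − Pe = 142.690 − 54.747 = 87.943 mm
Gross irrigation = 87.943 / 0.61 = 144.169 mm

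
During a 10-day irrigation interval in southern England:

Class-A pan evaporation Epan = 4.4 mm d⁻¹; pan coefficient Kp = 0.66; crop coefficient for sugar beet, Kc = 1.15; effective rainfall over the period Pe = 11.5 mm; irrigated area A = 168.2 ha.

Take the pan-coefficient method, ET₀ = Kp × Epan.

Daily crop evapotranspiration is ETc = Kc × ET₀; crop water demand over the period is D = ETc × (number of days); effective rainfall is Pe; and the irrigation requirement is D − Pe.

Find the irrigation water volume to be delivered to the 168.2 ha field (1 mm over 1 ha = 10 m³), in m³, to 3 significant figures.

36800 m³

ET₀ = 0.66 × 4.4 = 2.9040 mm/d
ETc = Kc × ET₀ = 1.15 × 2.9040 = 3.3396 mm/d
Crop demand D = ETc × 10 d = 3.3396 × 10 = 33.396 mm
D − Pe = 33.396 − 11.5 = 21.896 mm
Volume = 21.896 mm × 168.2 ha × 10 = 36829.1 m³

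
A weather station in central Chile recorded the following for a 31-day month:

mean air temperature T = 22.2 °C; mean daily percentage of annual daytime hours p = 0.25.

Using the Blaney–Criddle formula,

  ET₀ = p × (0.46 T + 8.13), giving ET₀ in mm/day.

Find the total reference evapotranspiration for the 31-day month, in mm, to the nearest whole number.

ET₀ = 0.25 × (0.46 × 22.2 + 8.13) = 0.25 × 18.342 = 4.5855 mm/d
Monthly total = 4.5855 × 31 = 142.151 mm

142 mm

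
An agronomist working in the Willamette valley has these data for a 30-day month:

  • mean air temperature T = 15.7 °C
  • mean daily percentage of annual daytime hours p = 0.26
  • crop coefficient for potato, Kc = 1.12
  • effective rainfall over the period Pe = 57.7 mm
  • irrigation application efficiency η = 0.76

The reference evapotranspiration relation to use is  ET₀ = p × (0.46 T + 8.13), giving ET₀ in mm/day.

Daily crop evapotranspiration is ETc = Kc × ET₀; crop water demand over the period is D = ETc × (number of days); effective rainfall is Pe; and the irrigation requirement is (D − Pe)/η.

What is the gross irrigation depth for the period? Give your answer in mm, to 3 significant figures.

ET₀ = 0.26 × (0.46 × 15.7 + 8.13) = 0.26 × 15.352 = 3.9915 mm/d
ETc = Kc × ET₀ = 1.12 × 3.9915 = 4.4705 mm/d
Crop demand D = ETc × 30 d = 4.4705 × 30 = 134.115 mm
D − Pe = 134.115 − 57.7 = 76.415 mm
Gross irrigation = 76.415 / 0.76 = 100.546 mm

101 mm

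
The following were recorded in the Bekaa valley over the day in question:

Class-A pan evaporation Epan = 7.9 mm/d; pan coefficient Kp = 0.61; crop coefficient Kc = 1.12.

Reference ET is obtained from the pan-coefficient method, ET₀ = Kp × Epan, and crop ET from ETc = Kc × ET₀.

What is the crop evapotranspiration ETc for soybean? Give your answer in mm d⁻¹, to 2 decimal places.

ET₀ = 0.61 × 7.9 = 4.8190 mm/d
ETc = Kc × ET₀ = 1.12 × 4.8190 = 5.3973 mm/d

5.40 mm d⁻¹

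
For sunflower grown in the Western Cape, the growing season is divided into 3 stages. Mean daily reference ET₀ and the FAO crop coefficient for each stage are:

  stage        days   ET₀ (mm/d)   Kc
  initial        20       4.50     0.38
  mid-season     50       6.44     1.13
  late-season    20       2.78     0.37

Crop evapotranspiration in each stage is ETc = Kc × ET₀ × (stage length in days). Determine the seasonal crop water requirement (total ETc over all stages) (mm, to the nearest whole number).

initial: 0.38 × 4.50 × 20 = 34.20 mm
mid-season: 1.13 × 6.44 × 50 = 363.86 mm
late-season: 0.37 × 2.78 × 20 = 20.57 mm
Seasonal total = 418.63 mm

419 mm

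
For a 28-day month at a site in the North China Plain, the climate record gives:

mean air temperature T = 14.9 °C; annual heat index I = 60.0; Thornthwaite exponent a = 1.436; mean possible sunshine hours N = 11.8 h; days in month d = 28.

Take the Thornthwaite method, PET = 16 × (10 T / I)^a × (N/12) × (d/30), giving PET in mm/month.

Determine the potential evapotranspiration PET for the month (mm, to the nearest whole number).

54 mm

10T/I = 10 × 14.9 / 60.0 = 2.4833
(10T/I)^a = 2.4833^1.436 = 3.6920
Uncorrected PET = 16 × 3.6920 = 59.072 mm
Correction = (N/12)(d/30) = (11.8/12)(28/30) = 0.9178
PET = 59.072 × 0.9178 = 54.216 mm/month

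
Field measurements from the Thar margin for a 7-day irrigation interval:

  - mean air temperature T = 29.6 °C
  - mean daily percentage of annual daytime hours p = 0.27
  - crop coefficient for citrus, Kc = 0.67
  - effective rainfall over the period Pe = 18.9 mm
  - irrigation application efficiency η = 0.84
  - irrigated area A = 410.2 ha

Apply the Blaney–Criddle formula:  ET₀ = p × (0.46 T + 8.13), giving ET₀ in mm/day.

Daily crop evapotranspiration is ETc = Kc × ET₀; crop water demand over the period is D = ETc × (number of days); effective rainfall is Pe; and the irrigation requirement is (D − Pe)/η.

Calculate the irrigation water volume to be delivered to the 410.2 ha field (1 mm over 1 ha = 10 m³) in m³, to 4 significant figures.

42180 m³

ET₀ = 0.27 × (0.46 × 29.6 + 8.13) = 0.27 × 21.746 = 5.8714 mm/d
ETc = Kc × ET₀ = 0.67 × 5.8714 = 3.9338 mm/d
Crop demand D = ETc × 7 d = 3.9338 × 7 = 27.537 mm
D − Pe = 27.537 − 18.9 = 8.637 mm
Gross irrigation = 8.637 / 0.84 = 10.282 mm
Volume = 10.282 mm × 410.2 ha × 10 = 42176.8 m³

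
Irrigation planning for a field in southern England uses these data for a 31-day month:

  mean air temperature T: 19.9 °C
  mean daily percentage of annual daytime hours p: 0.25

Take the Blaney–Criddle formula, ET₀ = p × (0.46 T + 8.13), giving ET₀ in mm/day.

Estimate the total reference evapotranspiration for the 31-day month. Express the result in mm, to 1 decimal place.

134.0 mm

ET₀ = 0.25 × (0.46 × 19.9 + 8.13) = 0.25 × 17.284 = 4.3210 mm/d
Monthly total = 4.3210 × 31 = 133.951 mm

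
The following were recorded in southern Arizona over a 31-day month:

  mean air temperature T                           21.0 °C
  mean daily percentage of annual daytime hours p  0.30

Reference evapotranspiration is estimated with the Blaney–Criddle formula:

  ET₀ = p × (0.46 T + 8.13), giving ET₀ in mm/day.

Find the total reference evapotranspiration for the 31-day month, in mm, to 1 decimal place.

ET₀ = 0.30 × (0.46 × 21.0 + 8.13) = 0.30 × 17.790 = 5.3370 mm/d
Monthly total = 5.3370 × 31 = 165.447 mm

165.4 mm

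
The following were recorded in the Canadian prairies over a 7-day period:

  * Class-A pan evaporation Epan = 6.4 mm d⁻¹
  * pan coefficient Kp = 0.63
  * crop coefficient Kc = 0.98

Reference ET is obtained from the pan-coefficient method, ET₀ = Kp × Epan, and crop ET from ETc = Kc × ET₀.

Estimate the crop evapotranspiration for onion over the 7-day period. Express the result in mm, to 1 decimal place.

27.7 mm

ET₀ = 0.63 × 6.4 = 4.0320 mm/d
ETc = Kc × ET₀ = 0.98 × 4.0320 = 3.9514 mm/d
Over 7 days: 3.9514 × 7 = 27.660 mm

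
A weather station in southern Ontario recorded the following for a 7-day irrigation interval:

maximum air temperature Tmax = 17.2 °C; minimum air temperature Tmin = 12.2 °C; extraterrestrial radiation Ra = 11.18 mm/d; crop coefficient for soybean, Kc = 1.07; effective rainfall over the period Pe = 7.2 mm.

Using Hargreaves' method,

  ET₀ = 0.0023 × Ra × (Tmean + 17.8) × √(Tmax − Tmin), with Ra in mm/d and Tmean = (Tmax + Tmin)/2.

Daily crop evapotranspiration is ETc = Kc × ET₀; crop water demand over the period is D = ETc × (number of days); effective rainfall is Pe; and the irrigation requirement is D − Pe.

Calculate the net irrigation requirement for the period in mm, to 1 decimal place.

Tmean = (17.2 + 12.2)/2 = 14.70 °C
ET₀ = 0.0023 × 11.18 × (14.70 + 17.8) × √5.0 = 0.0023 × 11.18 × 32.50 × 2.2361 = 1.8687 mm/d
ETc = Kc × ET₀ = 1.07 × 1.8687 = 1.9995 mm/d
Crop demand D = ETc × 7 d = 1.9995 × 7 = 13.997 mm
D − Pe = 13.997 − 7.2 = 6.797 mm

6.8 mm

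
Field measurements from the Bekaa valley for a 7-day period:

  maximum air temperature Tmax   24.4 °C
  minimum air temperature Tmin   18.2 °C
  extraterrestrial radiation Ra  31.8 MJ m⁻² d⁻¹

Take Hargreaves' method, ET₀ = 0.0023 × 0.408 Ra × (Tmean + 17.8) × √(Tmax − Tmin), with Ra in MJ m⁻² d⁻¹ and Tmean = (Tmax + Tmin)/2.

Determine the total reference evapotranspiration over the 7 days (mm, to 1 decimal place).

20.3 mm

Tmean = (24.4 + 18.2)/2 = 21.30 °C
0.408 Ra = 0.408 × 31.8 = 12.9744 mm/d equivalent
ET₀ = 0.0023 × 12.9744 × (21.30 + 17.8) × √6.2 = 0.0023 × 12.9744 × 39.10 × 2.4900 = 2.9053 mm/d
Over 7 days: 2.9053 × 7 = 20.337 mm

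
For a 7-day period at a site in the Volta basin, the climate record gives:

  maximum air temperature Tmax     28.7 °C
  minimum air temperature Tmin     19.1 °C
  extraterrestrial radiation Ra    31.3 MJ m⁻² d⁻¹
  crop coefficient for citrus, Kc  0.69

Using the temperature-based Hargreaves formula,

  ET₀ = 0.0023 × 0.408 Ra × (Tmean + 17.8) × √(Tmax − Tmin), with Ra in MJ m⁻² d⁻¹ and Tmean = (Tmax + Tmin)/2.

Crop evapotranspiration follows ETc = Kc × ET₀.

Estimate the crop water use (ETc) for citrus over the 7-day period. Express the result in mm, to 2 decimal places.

18.33 mm

Tmean = (28.7 + 19.1)/2 = 23.90 °C
0.408 Ra = 0.408 × 31.3 = 12.7704 mm/d equivalent
ET₀ = 0.0023 × 12.7704 × (23.90 + 17.8) × √9.6 = 0.0023 × 12.7704 × 41.70 × 3.0984 = 3.7949 mm/d
ETc = Kc × ET₀ = 0.69 × 3.7949 = 2.6185 mm/d
Over 7 days: 2.6185 × 7 = 18.330 mm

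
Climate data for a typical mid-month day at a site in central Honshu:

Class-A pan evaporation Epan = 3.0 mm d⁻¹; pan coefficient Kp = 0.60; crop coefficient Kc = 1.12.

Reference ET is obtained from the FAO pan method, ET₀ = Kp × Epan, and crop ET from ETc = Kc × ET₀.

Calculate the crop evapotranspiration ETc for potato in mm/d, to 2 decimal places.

2.02 mm/d

ET₀ = 0.60 × 3.0 = 1.8000 mm/d
ETc = Kc × ET₀ = 1.12 × 1.8000 = 2.0160 mm/d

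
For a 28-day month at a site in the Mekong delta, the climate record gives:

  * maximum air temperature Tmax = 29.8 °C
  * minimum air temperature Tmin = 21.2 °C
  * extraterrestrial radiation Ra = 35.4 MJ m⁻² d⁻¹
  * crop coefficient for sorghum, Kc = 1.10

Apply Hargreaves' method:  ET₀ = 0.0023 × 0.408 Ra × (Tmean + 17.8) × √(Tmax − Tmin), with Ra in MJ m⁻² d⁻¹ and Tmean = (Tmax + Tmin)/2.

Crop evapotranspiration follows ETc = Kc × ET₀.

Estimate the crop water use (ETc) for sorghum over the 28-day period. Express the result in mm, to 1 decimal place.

129.9 mm

Tmean = (29.8 + 21.2)/2 = 25.50 °C
0.408 Ra = 0.408 × 35.4 = 14.4432 mm/d equivalent
ET₀ = 0.0023 × 14.4432 × (25.50 + 17.8) × √8.6 = 0.0023 × 14.4432 × 43.30 × 2.9326 = 4.2182 mm/d
ETc = Kc × ET₀ = 1.10 × 4.2182 = 4.6400 mm/d
Over 28 days: 4.6400 × 28 = 129.920 mm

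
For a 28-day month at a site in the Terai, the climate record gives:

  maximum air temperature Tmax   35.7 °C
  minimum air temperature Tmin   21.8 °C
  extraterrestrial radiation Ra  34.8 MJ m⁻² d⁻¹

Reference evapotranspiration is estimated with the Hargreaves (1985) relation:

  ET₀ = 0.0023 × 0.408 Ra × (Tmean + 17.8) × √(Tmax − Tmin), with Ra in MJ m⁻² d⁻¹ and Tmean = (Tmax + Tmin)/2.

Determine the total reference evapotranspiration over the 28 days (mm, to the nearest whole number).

159 mm

Tmean = (35.7 + 21.8)/2 = 28.75 °C
0.408 Ra = 0.408 × 34.8 = 14.1984 mm/d equivalent
ET₀ = 0.0023 × 14.1984 × (28.75 + 17.8) × √13.9 = 0.0023 × 14.1984 × 46.55 × 3.7283 = 5.6676 mm/d
Over 28 days: 5.6676 × 28 = 158.693 mm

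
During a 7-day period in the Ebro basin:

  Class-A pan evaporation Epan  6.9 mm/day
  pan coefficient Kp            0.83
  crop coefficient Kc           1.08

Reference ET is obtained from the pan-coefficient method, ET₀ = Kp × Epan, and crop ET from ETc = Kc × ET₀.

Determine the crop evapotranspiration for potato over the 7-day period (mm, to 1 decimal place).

ET₀ = 0.83 × 6.9 = 5.7270 mm/d
ETc = Kc × ET₀ = 1.08 × 5.7270 = 6.1852 mm/d
Over 7 days: 6.1852 × 7 = 43.296 mm

43.3 mm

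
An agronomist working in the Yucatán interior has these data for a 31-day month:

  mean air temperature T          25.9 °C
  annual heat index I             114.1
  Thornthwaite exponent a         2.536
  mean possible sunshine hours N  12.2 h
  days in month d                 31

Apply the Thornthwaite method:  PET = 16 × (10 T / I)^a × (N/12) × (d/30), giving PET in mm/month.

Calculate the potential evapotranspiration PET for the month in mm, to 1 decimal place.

134.4 mm

10T/I = 10 × 25.9 / 114.1 = 2.2699
(10T/I)^a = 2.2699^2.536 = 7.9953
Uncorrected PET = 16 × 7.9953 = 127.925 mm
Correction = (N/12)(d/30) = (12.2/12)(31/30) = 1.0506
PET = 127.925 × 1.0506 = 134.398 mm/month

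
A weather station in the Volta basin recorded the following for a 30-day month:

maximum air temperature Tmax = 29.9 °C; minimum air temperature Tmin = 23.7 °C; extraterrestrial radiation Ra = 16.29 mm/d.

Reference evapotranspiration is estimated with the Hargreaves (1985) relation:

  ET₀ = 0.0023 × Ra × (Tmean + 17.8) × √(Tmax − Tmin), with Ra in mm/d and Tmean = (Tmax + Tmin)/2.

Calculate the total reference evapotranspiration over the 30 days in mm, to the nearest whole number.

125 mm

Tmean = (29.9 + 23.7)/2 = 26.80 °C
ET₀ = 0.0023 × 16.29 × (26.80 + 17.8) × √6.2 = 0.0023 × 16.29 × 44.60 × 2.4900 = 4.1609 mm/d
Over 30 days: 4.1609 × 30 = 124.827 mm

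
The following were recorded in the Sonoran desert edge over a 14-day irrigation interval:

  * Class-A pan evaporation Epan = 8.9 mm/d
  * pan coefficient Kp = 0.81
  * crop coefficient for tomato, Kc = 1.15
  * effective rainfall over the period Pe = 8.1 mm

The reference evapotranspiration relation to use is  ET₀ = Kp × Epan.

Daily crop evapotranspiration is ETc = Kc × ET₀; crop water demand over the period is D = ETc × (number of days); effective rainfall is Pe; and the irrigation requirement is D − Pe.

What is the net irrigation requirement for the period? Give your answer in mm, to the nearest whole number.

108 mm

ET₀ = 0.81 × 8.9 = 7.2090 mm/d
ETc = Kc × ET₀ = 1.15 × 7.2090 = 8.2904 mm/d
Crop demand D = ETc × 14 d = 8.2904 × 14 = 116.066 mm
D − Pe = 116.066 − 8.1 = 107.966 mm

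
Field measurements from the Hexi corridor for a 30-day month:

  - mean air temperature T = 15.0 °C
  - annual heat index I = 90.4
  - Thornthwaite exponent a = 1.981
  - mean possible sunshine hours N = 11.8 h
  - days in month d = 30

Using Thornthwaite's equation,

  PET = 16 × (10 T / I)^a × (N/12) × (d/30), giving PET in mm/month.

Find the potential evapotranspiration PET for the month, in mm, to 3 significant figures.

42.9 mm

10T/I = 10 × 15.0 / 90.4 = 1.6593
(10T/I)^a = 1.6593^1.981 = 2.7269
Uncorrected PET = 16 × 2.7269 = 43.630 mm
Correction = (N/12)(d/30) = (11.8/12)(30/30) = 0.9833
PET = 43.630 × 0.9833 = 42.901 mm/month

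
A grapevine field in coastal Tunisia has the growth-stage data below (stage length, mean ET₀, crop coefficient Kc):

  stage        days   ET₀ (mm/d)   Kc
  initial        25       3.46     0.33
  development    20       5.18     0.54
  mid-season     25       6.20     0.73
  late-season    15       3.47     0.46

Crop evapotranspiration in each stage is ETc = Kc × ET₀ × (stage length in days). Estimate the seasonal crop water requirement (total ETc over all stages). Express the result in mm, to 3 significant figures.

222 mm

initial: 0.33 × 3.46 × 25 = 28.55 mm
development: 0.54 × 5.18 × 20 = 55.94 mm
mid-season: 0.73 × 6.20 × 25 = 113.15 mm
late-season: 0.46 × 3.47 × 15 = 23.94 mm
Seasonal total = 221.58 mm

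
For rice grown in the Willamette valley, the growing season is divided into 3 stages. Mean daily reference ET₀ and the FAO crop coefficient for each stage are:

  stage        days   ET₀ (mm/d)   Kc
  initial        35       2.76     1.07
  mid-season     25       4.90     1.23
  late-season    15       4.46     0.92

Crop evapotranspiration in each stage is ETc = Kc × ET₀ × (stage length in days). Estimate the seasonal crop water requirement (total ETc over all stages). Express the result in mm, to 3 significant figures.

316 mm

initial: 1.07 × 2.76 × 35 = 103.36 mm
mid-season: 1.23 × 4.90 × 25 = 150.68 mm
late-season: 0.92 × 4.46 × 15 = 61.55 mm
Seasonal total = 315.59 mm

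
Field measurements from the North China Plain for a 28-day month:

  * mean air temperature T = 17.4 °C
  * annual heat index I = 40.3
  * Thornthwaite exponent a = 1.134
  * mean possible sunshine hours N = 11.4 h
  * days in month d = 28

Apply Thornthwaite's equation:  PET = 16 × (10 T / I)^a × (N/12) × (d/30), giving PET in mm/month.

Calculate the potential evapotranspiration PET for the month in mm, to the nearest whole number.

10T/I = 10 × 17.4 / 40.3 = 4.3176
(10T/I)^a = 4.3176^1.134 = 5.2525
Uncorrected PET = 16 × 5.2525 = 84.040 mm
Correction = (N/12)(d/30) = (11.4/12)(28/30) = 0.8867
PET = 84.040 × 0.8867 = 74.518 mm/month

75 mm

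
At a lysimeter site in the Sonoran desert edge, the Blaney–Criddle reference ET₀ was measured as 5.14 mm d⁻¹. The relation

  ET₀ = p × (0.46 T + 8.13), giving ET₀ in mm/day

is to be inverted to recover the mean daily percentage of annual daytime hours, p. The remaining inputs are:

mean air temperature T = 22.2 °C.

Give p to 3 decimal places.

0.280

p = ET₀ / (0.46 T + 8.13) = 5.14 / (0.46 × 22.2 + 8.13) = 5.14 / 18.342 = 0.2802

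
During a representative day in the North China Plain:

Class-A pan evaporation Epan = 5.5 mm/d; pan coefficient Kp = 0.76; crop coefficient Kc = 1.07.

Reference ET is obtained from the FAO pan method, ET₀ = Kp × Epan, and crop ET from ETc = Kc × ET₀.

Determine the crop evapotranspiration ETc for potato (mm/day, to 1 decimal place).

4.5 mm/day

ET₀ = 0.76 × 5.5 = 4.1800 mm/d
ETc = Kc × ET₀ = 1.07 × 4.1800 = 4.4726 mm/d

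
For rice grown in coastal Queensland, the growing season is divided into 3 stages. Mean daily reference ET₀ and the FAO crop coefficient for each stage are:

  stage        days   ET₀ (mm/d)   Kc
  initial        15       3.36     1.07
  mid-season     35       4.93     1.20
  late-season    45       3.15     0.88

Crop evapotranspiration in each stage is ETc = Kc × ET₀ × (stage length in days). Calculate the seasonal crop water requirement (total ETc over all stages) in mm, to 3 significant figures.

386 mm

initial: 1.07 × 3.36 × 15 = 53.93 mm
mid-season: 1.20 × 4.93 × 35 = 207.06 mm
late-season: 0.88 × 3.15 × 45 = 124.74 mm
Seasonal total = 385.73 mm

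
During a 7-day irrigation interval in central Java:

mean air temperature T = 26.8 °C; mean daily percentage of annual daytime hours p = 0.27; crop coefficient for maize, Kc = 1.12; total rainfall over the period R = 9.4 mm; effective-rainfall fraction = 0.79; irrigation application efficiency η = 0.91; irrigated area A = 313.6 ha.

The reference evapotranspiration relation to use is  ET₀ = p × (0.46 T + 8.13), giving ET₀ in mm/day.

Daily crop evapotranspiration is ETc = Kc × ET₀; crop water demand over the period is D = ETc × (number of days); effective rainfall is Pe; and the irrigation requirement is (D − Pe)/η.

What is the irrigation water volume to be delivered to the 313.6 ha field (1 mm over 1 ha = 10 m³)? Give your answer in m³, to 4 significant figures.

123600 m³

ET₀ = 0.27 × (0.46 × 26.8 + 8.13) = 0.27 × 20.458 = 5.5237 mm/d
ETc = Kc × ET₀ = 1.12 × 5.5237 = 6.1865 mm/d
Crop demand D = ETc × 7 d = 6.1865 × 7 = 43.306 mm
Pe = 0.79 × 9.4 = 7.426 mm
D − Pe = 43.306 − 7.426 = 35.880 mm
Gross irrigation = 35.880 / 0.91 = 39.429 mm
Volume = 39.429 mm × 313.6 ha × 10 = 123649.3 m³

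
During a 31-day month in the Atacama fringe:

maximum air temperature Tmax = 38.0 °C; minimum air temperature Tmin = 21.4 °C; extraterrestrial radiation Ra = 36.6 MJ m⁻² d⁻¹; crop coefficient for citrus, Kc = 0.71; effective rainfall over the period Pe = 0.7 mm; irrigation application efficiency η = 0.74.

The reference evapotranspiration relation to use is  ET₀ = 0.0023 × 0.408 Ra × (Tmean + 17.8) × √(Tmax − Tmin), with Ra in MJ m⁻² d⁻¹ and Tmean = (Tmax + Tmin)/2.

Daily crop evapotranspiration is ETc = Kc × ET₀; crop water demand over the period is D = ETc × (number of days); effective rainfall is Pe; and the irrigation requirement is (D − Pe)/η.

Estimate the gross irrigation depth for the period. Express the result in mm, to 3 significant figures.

Tmean = (38.0 + 21.4)/2 = 29.70 °C
0.408 Ra = 0.408 × 36.6 = 14.9328 mm/d equivalent
ET₀ = 0.0023 × 14.9328 × (29.70 + 17.8) × √16.6 = 0.0023 × 14.9328 × 47.50 × 4.0743 = 6.6468 mm/d
ETc = Kc × ET₀ = 0.71 × 6.6468 = 4.7192 mm/d
Crop demand D = ETc × 31 d = 4.7192 × 31 = 146.295 mm
D − Pe = 146.295 − 0.7 = 145.595 mm
Gross irrigation = 145.595 / 0.74 = 196.750 mm

197 mm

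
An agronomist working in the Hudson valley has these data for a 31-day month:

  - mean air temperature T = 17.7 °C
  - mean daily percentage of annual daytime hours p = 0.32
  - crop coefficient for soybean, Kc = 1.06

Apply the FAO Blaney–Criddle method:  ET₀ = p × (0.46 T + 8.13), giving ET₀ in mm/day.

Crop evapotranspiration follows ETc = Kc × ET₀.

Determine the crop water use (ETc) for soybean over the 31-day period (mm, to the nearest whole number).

171 mm

ET₀ = 0.32 × (0.46 × 17.7 + 8.13) = 0.32 × 16.272 = 5.2070 mm/d
ETc = Kc × ET₀ = 1.06 × 5.2070 = 5.5194 mm/d
Over 31 days: 5.5194 × 31 = 171.101 mm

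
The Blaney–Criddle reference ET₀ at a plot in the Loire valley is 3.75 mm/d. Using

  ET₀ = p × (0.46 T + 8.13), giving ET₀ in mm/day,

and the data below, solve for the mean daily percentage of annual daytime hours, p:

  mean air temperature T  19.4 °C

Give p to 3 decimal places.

p = ET₀ / (0.46 T + 8.13) = 3.75 / (0.46 × 19.4 + 8.13) = 3.75 / 17.054 = 0.2199

0.220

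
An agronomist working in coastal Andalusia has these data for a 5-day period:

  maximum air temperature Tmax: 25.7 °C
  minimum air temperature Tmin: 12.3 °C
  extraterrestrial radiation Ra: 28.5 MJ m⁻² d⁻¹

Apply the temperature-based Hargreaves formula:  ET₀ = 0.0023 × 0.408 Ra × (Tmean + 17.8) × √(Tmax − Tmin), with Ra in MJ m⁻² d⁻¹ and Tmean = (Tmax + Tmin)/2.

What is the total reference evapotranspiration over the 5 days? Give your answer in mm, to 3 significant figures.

18.0 mm

Tmean = (25.7 + 12.3)/2 = 19.00 °C
0.408 Ra = 0.408 × 28.5 = 11.6280 mm/d equivalent
ET₀ = 0.0023 × 11.6280 × (19.00 + 17.8) × √13.4 = 0.0023 × 11.6280 × 36.80 × 3.6606 = 3.6027 mm/d
Over 5 days: 3.6027 × 5 = 18.014 mm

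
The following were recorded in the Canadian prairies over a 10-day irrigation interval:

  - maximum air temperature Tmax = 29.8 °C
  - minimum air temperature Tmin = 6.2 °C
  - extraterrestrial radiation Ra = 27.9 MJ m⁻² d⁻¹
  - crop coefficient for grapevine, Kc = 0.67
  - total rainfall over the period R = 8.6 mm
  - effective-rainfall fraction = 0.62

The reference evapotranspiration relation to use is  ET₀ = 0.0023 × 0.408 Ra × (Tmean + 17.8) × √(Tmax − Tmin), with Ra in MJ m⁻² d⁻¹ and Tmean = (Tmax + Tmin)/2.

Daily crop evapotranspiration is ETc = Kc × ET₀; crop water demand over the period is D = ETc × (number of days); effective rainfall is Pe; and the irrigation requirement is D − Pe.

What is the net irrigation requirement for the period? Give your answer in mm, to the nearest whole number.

25 mm

Tmean = (29.8 + 6.2)/2 = 18.00 °C
0.408 Ra = 0.408 × 27.9 = 11.3832 mm/d equivalent
ET₀ = 0.0023 × 11.3832 × (18.00 + 17.8) × √23.6 = 0.0023 × 11.3832 × 35.80 × 4.8580 = 4.5534 mm/d
ETc = Kc × ET₀ = 0.67 × 4.5534 = 3.0508 mm/d
Crop demand D = ETc × 10 d = 3.0508 × 10 = 30.508 mm
Pe = 0.62 × 8.6 = 5.332 mm
D − Pe = 30.508 − 5.332 = 25.176 mm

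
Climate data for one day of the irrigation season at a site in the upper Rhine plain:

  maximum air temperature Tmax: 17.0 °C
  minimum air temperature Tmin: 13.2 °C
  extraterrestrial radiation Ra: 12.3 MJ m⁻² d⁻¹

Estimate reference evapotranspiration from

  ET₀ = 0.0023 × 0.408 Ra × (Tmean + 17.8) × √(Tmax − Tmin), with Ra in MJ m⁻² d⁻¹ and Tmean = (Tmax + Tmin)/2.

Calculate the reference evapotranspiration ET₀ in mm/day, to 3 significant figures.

0.740 mm/day

Tmean = (17.0 + 13.2)/2 = 15.10 °C
0.408 Ra = 0.408 × 12.3 = 5.0184 mm/d equivalent
ET₀ = 0.0023 × 5.0184 × (15.10 + 17.8) × √3.8 = 0.0023 × 5.0184 × 32.90 × 1.9494 = 0.7403 mm/d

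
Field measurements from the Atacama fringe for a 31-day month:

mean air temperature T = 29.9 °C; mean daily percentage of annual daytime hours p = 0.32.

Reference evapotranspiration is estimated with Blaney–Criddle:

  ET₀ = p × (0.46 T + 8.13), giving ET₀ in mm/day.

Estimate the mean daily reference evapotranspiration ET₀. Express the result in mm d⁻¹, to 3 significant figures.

ET₀ = 0.32 × (0.46 × 29.9 + 8.13) = 0.32 × 21.884 = 7.0029 mm/d

7.00 mm d⁻¹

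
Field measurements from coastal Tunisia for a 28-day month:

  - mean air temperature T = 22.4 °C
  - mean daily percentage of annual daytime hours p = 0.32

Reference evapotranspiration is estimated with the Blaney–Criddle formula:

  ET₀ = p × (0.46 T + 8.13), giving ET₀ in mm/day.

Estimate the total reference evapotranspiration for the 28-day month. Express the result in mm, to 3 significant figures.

165 mm

ET₀ = 0.32 × (0.46 × 22.4 + 8.13) = 0.32 × 18.434 = 5.8989 mm/d
Monthly total = 5.8989 × 28 = 165.169 mm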